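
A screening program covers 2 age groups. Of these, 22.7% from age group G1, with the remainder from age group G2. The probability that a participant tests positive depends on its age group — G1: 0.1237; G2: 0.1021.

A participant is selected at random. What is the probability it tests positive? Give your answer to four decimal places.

P(T) ≈ 0.1070

P(G2) = 1 − (0.227) = 0.773.
Using total probability over the partition,
P(T) = P(T|G1)·P(G1) + P(T|G2)·P(G2)
      = 0.1237·0.227 + 0.1021·0.773
      = 0.0280799 + 0.0789233 = 0.1070032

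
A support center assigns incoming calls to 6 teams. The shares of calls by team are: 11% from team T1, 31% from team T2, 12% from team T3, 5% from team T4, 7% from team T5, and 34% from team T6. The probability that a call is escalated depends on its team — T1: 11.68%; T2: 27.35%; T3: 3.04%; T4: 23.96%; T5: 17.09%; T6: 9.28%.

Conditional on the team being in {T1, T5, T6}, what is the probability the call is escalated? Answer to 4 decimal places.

0.1084

Let S = {T1, T5, T6}.
P(S) = 0.11 + 0.07 + 0.34 = 0.52.
P(E ∩ S) = 0.1168·0.11 + 0.1709·0.07 + 0.0928·0.34 = 0.012848 + 0.011963 + 0.031552 = 0.056363.
P(E | S) = 0.056363 / 0.52 = 0.108390…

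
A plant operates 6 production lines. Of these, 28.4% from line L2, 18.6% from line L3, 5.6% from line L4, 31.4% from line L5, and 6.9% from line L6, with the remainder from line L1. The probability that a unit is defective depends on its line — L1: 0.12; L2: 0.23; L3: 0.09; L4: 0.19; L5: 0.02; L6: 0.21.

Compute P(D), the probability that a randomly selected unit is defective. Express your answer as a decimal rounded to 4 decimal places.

P(L1) = 1 − (0.284 + 0.186 + 0.056 + 0.314 + 0.069) = 0.091.
Summing over the partition,
P(D) = P(D|L1)·P(L1) + P(D|L2)·P(L2) + P(D|L3)·P(L3) + P(D|L4)·P(L4) + P(D|L5)·P(L5) + P(D|L6)·P(L6)
      = 0.12·0.091 + 0.23·0.284 + 0.09·0.186 + 0.19·0.056 + 0.02·0.314 + 0.21·0.069
      = 0.01092 + 0.06532 + 0.01674 + 0.01064 + 0.00628 + 0.01449 = 0.12439

P(D) ≈ 0.1244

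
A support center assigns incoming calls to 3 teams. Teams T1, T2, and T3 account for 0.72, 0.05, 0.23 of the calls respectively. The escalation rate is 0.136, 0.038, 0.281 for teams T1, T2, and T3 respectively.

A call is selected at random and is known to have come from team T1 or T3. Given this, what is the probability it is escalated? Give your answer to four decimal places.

Let S = {T1, T3}.
P(S) = 0.72 + 0.23 = 0.95.
P(E ∩ S) = 0.136·0.72 + 0.281·0.23 = 0.09792 + 0.06463 = 0.16255.
P(E | S) = 0.16255 / 0.95 = 0.171105…

0.1711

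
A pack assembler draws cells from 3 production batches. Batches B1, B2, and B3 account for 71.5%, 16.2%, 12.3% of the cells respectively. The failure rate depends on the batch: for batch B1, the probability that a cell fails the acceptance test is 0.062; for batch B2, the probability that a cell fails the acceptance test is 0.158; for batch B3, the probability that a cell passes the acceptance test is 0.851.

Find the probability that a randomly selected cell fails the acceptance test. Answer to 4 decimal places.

P(F) ≈ 0.0883

P(F|B3) = 1 − 0.851 = 0.149.
P(F) = P(F|B1)·P(B1) + P(F|B2)·P(B2) + P(F|B3)·P(B3)
      = 0.062·0.715 + 0.158·0.162 + 0.149·0.123
      = 0.04433 + 0.025596 + 0.018327 = 0.088253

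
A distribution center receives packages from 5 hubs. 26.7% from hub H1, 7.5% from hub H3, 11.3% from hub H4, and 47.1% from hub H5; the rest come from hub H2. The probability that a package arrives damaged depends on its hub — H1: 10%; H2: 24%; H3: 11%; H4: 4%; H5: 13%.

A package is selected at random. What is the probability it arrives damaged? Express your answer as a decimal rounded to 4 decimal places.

P(H2) = 1 − (0.267 + 0.075 + 0.113 + 0.471) = 0.074.
Using total probability over the partition,
P(D) = P(D|H1)·P(H1) + P(D|H2)·P(H2) + P(D|H3)·P(H3) + P(D|H4)·P(H4) + P(D|H5)·P(H5)
      = 0.1·0.267 + 0.24·0.074 + 0.11·0.075 + 0.04·0.113 + 0.13·0.471
      = 0.0267 + 0.01776 + 0.00825 + 0.00452 + 0.06123 = 0.11846

P(D) ≈ 0.1185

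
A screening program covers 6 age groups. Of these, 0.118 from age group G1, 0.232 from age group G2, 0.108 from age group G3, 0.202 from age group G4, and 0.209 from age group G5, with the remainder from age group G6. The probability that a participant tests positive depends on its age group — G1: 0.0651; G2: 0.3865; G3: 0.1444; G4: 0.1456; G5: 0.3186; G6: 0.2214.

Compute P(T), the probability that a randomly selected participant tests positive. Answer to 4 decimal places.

P(G6) = 1 − (0.118 + 0.232 + 0.108 + 0.202 + 0.209) = 0.131.
By the law of total probability,
P(T) = P(T|G1)·P(G1) + P(T|G2)·P(G2) + P(T|G3)·P(G3) + P(T|G4)·P(G4) + P(T|G5)·P(G5) + P(T|G6)·P(G6)
      = 0.0651·0.118 + 0.3865·0.232 + 0.1444·0.108 + 0.1456·0.202 + 0.3186·0.209 + 0.2214·0.131
      = 0.0076818 + 0.089668 + 0.0155952 + 0.0294112 + 0.0665874 + 0.0290034 = 0.237947

P(T) ≈ 0.2379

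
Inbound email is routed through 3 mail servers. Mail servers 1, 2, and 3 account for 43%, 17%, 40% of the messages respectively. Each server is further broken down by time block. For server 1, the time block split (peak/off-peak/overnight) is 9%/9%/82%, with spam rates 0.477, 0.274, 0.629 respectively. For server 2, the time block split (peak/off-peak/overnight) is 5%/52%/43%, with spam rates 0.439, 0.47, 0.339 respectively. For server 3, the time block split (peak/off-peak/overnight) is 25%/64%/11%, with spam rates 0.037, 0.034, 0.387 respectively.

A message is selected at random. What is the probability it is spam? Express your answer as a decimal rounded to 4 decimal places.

P(S|1) = 0.09·0.477 + 0.09·0.274 + 0.82·0.629 = 0.04293 + 0.02466 + 0.51578 = 0.58337
P(S|2) = 0.05·0.439 + 0.52·0.47 + 0.43·0.339 = 0.02195 + 0.2444 + 0.14577 = 0.41212
P(S|3) = 0.25·0.037 + 0.64·0.034 + 0.11·0.387 = 0.00925 + 0.02176 + 0.04257 = 0.07358
Then overall,
P(S) = 0.43·0.58337 + 0.17·0.41212 + 0.4·0.07358
      = 0.2508491 + 0.0700604 + 0.029432 = 0.3503415

P(S) ≈ 0.3503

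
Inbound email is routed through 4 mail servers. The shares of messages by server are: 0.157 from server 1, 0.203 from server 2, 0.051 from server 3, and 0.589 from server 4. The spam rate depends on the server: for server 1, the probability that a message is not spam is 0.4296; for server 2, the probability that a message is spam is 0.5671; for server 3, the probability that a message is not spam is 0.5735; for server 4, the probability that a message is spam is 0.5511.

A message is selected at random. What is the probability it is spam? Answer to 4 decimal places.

P(S|1) = 1 − 0.4296 = 0.5704.
P(S|3) = 1 − 0.5735 = 0.4265.
Summing over the partition,
P(S) = P(S|1)·P(1) + P(S|2)·P(2) + P(S|3)·P(3) + P(S|4)·P(4)
      = 0.5704·0.157 + 0.5671·0.203 + 0.4265·0.051 + 0.5511·0.589
      = 0.0895528 + 0.1151213 + 0.0217515 + 0.3245979 = 0.5510235

0.5510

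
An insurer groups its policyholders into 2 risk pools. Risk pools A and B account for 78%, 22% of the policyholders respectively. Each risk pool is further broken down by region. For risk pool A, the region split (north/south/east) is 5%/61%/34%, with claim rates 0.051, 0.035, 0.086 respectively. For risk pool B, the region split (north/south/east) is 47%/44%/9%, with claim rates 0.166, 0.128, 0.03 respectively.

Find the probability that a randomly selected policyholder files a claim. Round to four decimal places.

0.0716

P(C|A) = 0.05·0.051 + 0.61·0.035 + 0.34·0.086 = 0.00255 + 0.02135 + 0.02924 = 0.05314
P(C|B) = 0.47·0.166 + 0.44·0.128 + 0.09·0.03 = 0.07802 + 0.05632 + 0.0027 = 0.13704
By total probability over the outer partition,
P(C) = 0.78·0.05314 + 0.22·0.13704
      = 0.0414492 + 0.0301488 = 0.071598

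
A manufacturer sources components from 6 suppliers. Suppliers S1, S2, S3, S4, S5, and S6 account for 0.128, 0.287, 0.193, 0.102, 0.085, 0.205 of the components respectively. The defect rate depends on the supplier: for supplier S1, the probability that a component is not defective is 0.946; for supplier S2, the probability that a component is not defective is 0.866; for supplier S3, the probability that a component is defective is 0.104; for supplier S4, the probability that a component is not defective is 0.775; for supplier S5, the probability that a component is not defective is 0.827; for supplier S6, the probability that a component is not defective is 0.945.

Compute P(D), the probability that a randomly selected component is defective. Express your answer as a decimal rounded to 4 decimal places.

P(D) ≈ 0.1144

P(D|S1) = 1 − 0.946 = 0.054.
P(D|S2) = 1 − 0.866 = 0.134.
P(D|S4) = 1 − 0.775 = 0.225.
P(D|S5) = 1 − 0.827 = 0.173.
P(D|S6) = 1 − 0.945 = 0.055.
Summing over the partition,
P(D) = P(D|S1)·P(S1) + P(D|S2)·P(S2) + P(D|S3)·P(S3) + P(D|S4)·P(S4) + P(D|S5)·P(S5) + P(D|S6)·P(S6)
      = 0.054·0.128 + 0.134·0.287 + 0.104·0.193 + 0.225·0.102 + 0.173·0.085 + 0.055·0.205
      = 0.006912 + 0.038458 + 0.020072 + 0.02295 + 0.014705 + 0.011275 = 0.114372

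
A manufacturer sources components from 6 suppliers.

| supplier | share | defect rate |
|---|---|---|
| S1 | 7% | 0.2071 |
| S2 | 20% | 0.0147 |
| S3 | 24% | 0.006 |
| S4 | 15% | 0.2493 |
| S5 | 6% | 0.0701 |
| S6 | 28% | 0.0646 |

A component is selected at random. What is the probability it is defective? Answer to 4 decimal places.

P(D) = P(D|S1)·P(S1) + P(D|S2)·P(S2) + P(D|S3)·P(S3) + P(D|S4)·P(S4) + P(D|S5)·P(S5) + P(D|S6)·P(S6)
      = 0.2071·0.07 + 0.0147·0.2 + 0.006·0.24 + 0.2493·0.15 + 0.0701·0.06 + 0.0646·0.28
      = 0.014497 + 0.00294 + 0.00144 + 0.037395 + 0.004206 + 0.018088 = 0.078566

0.0786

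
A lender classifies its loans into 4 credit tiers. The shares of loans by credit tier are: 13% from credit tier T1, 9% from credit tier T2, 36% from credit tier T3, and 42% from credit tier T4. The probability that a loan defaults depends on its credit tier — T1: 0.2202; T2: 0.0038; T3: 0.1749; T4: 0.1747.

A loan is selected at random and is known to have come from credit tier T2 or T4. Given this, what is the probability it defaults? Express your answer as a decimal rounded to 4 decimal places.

Let S = {T2, T4}.
P(S) = 0.09 + 0.42 = 0.51.
P(D ∩ S) = 0.0038·0.09 + 0.1747·0.42 = 0.000342 + 0.073374 = 0.073716.
P(D | S) = 0.073716 / 0.51 = 0.144541…

0.1445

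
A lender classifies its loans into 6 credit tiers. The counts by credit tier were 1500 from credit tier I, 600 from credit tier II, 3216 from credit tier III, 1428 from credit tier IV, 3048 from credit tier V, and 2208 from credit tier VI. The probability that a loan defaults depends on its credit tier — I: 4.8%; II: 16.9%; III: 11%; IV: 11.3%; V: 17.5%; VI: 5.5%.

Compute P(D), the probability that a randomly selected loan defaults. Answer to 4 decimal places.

Total: 1500 + 600 + 3216 + 1428 + 3048 + 2208 = 12000.
P(I) = 1500/12000 = 0.125. P(II) = 600/12000 = 0.05. P(III) = 3216/12000 = 0.268. P(IV) = 1428/12000 = 0.119. P(V) = 3048/12000 = 0.254. P(VI) = 2208/12000 = 0.184.
By the law of total probability,
P(D) = P(D|I)·P(I) + P(D|II)·P(II) + P(D|III)·P(III) + P(D|IV)·P(IV) + P(D|V)·P(V) + P(D|VI)·P(VI)
      = 0.048·0.125 + 0.169·0.05 + 0.11·0.268 + 0.113·0.119 + 0.175·0.254 + 0.055·0.184
      = 0.006 + 0.00845 + 0.02948 + 0.013447 + 0.04445 + 0.01012 = 0.111947

P(D) ≈ 0.1119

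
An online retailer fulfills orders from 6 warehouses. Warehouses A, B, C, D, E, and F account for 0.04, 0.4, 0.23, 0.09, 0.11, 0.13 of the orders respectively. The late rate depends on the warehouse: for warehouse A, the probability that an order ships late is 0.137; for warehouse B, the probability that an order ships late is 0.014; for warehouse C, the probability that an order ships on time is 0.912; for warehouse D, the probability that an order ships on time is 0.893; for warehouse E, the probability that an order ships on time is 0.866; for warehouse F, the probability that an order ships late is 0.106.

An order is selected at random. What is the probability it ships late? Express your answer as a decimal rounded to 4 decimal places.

0.0695

P(L|C) = 1 − 0.912 = 0.088.
P(L|D) = 1 − 0.893 = 0.107.
P(L|E) = 1 − 0.866 = 0.134.
Using total probability over the partition,
P(L) = P(L|A)·P(A) + P(L|B)·P(B) + P(L|C)·P(C) + P(L|D)·P(D) + P(L|E)·P(E) + P(L|F)·P(F)
      = 0.137·0.04 + 0.014·0.4 + 0.088·0.23 + 0.107·0.09 + 0.134·0.11 + 0.106·0.13
      = 0.00548 + 0.0056 + 0.02024 + 0.00963 + 0.01474 + 0.01378 = 0.06947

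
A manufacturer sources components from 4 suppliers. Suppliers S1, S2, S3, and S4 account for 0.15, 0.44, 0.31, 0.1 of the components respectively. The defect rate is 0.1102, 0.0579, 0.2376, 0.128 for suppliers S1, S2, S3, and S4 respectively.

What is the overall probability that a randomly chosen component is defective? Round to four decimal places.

Summing over the partition,
P(D) = P(D|S1)·P(S1) + P(D|S2)·P(S2) + P(D|S3)·P(S3) + P(D|S4)·P(S4)
      = 0.1102·0.15 + 0.0579·0.44 + 0.2376·0.31 + 0.128·0.1
      = 0.01653 + 0.025476 + 0.073656 + 0.0128 = 0.128462

P(D) ≈ 0.1285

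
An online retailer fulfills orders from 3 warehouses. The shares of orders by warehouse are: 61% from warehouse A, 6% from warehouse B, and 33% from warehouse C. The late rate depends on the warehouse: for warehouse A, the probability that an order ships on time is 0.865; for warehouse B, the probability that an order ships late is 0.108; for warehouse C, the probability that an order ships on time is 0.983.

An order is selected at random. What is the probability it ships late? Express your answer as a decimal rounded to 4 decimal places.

P(L|A) = 1 − 0.865 = 0.135.
P(L|C) = 1 − 0.983 = 0.017.
P(L) = P(L|A)·P(A) + P(L|B)·P(B) + P(L|C)·P(C)
      = 0.135·0.61 + 0.108·0.06 + 0.017·0.33
      = 0.08235 + 0.00648 + 0.00561 = 0.09444

0.0944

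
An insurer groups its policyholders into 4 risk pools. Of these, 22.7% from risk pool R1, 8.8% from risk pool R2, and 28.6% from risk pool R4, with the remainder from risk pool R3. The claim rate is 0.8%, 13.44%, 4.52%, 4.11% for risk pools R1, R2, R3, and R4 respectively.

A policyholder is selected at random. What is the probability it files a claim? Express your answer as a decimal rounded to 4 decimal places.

P(R3) = 1 − (0.227 + 0.088 + 0.286) = 0.399.
P(C) = P(C|R1)·P(R1) + P(C|R2)·P(R2) + P(C|R3)·P(R3) + P(C|R4)·P(R4)
      = 0.008·0.227 + 0.1344·0.088 + 0.0452·0.399 + 0.0411·0.286
      = 0.001816 + 0.0118272 + 0.0180348 + 0.0117546 = 0.0434326

P(C) ≈ 0.0434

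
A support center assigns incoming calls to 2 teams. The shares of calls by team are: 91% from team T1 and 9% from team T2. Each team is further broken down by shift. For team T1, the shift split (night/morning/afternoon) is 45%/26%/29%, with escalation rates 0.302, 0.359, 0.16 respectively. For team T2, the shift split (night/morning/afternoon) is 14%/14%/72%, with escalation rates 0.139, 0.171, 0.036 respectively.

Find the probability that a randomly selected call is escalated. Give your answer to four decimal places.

P(E|T1) = 0.45·0.302 + 0.26·0.359 + 0.29·0.16 = 0.1359 + 0.09334 + 0.0464 = 0.27564
P(E|T2) = 0.14·0.139 + 0.14·0.171 + 0.72·0.036 = 0.01946 + 0.02394 + 0.02592 = 0.06932
Then overall,
P(E) = 0.91·0.27564 + 0.09·0.06932
      = 0.2508324 + 0.0062388 = 0.2570712

P(E) ≈ 0.2571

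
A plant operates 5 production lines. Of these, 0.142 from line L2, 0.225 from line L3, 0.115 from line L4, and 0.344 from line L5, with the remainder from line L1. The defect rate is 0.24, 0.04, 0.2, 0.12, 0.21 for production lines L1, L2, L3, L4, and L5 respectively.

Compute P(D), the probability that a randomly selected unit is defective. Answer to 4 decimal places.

P(L1) = 1 − (0.142 + 0.225 + 0.115 + 0.344) = 0.174.
P(D) = P(D|L1)·P(L1) + P(D|L2)·P(L2) + P(D|L3)·P(L3) + P(D|L4)·P(L4) + P(D|L5)·P(L5)
      = 0.24·0.174 + 0.04·0.142 + 0.2·0.225 + 0.12·0.115 + 0.21·0.344
      = 0.04176 + 0.00568 + 0.045 + 0.0138 + 0.07224 = 0.17848

0.1785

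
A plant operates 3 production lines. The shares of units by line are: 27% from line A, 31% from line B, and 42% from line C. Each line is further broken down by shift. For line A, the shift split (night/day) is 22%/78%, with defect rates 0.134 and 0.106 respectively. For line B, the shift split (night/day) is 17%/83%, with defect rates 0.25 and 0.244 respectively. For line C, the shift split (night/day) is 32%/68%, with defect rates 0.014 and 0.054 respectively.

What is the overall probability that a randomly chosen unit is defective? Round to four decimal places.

P(D|A) = 0.22·0.134 + 0.78·0.106 = 0.02948 + 0.08268 = 0.11216
P(D|B) = 0.17·0.25 + 0.83·0.244 = 0.0425 + 0.20252 = 0.24502
P(D|C) = 0.32·0.014 + 0.68·0.054 = 0.00448 + 0.03672 = 0.0412
Then overall,
P(D) = 0.27·0.11216 + 0.31·0.24502 + 0.42·0.0412
      = 0.0302832 + 0.0759562 + 0.017304 = 0.1235434

0.1235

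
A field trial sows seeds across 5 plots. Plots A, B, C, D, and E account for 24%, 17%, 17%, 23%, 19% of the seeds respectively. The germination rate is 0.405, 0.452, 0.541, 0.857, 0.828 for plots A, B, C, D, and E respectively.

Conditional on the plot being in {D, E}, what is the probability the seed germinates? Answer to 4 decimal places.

Let S = {D, E}.
P(S) = 0.23 + 0.19 = 0.42.
P(G ∩ S) = 0.857·0.23 + 0.828·0.19 = 0.19711 + 0.15732 = 0.35443.
P(G | S) = 0.35443 / 0.42 = 0.843881…

0.8439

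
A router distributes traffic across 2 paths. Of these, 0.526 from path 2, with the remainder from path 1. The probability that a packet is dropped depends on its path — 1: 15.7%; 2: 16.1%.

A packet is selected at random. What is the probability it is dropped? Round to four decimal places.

P(1) = 1 − (0.526) = 0.474.
Summing over the partition,
P(L) = P(L|1)·P(1) + P(L|2)·P(2)
      = 0.157·0.474 + 0.161·0.526
      = 0.074418 + 0.084686 = 0.159104

0.1591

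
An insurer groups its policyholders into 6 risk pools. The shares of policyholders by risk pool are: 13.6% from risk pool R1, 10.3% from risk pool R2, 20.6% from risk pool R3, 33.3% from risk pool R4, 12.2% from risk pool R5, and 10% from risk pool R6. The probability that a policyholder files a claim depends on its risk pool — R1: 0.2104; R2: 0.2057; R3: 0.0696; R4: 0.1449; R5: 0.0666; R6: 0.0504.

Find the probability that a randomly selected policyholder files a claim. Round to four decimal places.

0.1256

P(C) = P(C|R1)·P(R1) + P(C|R2)·P(R2) + P(C|R3)·P(R3) + P(C|R4)·P(R4) + P(C|R5)·P(R5) + P(C|R6)·P(R6)
      = 0.2104·0.136 + 0.2057·0.103 + 0.0696·0.206 + 0.1449·0.333 + 0.0666·0.122 + 0.0504·0.1
      = 0.0286144 + 0.0211871 + 0.0143376 + 0.0482517 + 0.0081252 + 0.00504 = 0.125556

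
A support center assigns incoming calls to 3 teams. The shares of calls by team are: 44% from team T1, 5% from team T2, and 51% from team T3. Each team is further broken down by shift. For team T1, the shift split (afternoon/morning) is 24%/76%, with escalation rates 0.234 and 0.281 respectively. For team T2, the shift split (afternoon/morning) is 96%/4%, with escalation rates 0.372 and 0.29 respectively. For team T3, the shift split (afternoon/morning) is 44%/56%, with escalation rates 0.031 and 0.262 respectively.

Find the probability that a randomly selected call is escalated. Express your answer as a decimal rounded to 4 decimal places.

P(E|T1) = 0.24·0.234 + 0.76·0.281 = 0.05616 + 0.21356 = 0.26972
P(E|T2) = 0.96·0.372 + 0.04·0.29 = 0.35712 + 0.0116 = 0.36872
P(E|T3) = 0.44·0.031 + 0.56·0.262 = 0.01364 + 0.14672 = 0.16036
By total probability over the outer partition,
P(E) = 0.44·0.26972 + 0.05·0.36872 + 0.51·0.16036
      = 0.1186768 + 0.018436 + 0.0817836 = 0.2188964

0.2189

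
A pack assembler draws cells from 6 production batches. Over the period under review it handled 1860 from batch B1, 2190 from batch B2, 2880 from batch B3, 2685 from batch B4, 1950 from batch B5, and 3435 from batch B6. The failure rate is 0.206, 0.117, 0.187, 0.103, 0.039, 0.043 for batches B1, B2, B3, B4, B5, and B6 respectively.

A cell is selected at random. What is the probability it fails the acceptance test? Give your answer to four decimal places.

Total: 1860 + 2190 + 2880 + 2685 + 1950 + 3435 = 15000.
P(B1) = 1860/15000 = 0.124. P(B2) = 2190/15000 = 0.146. P(B3) = 2880/15000 = 0.192. P(B4) = 2685/15000 = 0.179. P(B5) = 1950/15000 = 0.13. P(B6) = 3435/15000 = 0.229.
Using total probability over the partition,
P(F) = P(F|B1)·P(B1) + P(F|B2)·P(B2) + P(F|B3)·P(B3) + P(F|B4)·P(B4) + P(F|B5)·P(B5) + P(F|B6)·P(B6)
      = 0.206·0.124 + 0.117·0.146 + 0.187·0.192 + 0.103·0.179 + 0.039·0.13 + 0.043·0.229
      = 0.025544 + 0.017082 + 0.035904 + 0.018437 + 0.00507 + 0.009847 = 0.111884

0.1119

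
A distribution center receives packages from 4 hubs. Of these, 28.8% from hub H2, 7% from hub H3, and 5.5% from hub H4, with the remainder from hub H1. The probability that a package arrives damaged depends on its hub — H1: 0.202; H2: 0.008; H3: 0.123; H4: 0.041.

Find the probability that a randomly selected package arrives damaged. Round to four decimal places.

P(H1) = 1 − (0.288 + 0.07 + 0.055) = 0.587.
P(D) = P(D|H1)·P(H1) + P(D|H2)·P(H2) + P(D|H3)·P(H3) + P(D|H4)·P(H4)
      = 0.202·0.587 + 0.008·0.288 + 0.123·0.07 + 0.041·0.055
      = 0.118574 + 0.002304 + 0.00861 + 0.002255 = 0.131743

P(D) ≈ 0.1317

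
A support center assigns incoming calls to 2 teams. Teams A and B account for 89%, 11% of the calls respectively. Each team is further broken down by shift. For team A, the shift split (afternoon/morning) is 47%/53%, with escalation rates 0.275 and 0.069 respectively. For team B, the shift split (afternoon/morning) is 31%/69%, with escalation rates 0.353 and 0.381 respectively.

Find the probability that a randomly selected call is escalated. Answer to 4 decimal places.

P(E) ≈ 0.1885

P(E|A) = 0.47·0.275 + 0.53·0.069 = 0.12925 + 0.03657 = 0.16582
P(E|B) = 0.31·0.353 + 0.69·0.381 = 0.10943 + 0.26289 = 0.37232
By total probability over the outer partition,
P(E) = 0.89·0.16582 + 0.11·0.37232
      = 0.1475798 + 0.0409552 = 0.188535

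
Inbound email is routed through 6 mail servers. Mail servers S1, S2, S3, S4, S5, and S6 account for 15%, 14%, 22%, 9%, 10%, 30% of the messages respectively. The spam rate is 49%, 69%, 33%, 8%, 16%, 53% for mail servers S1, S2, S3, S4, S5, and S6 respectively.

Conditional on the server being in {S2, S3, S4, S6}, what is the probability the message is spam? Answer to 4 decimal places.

P(S|J) ≈ 0.4472

Let J = {S2, S3, S4, S6}.
P(J) = 0.14 + 0.22 + 0.09 + 0.3 = 0.75.
P(S ∩ J) = 0.69·0.14 + 0.33·0.22 + 0.08·0.09 + 0.53·0.3 = 0.0966 + 0.0726 + 0.0072 + 0.159 = 0.3354.
P(S | J) = 0.3354 / 0.75 = 0.447200…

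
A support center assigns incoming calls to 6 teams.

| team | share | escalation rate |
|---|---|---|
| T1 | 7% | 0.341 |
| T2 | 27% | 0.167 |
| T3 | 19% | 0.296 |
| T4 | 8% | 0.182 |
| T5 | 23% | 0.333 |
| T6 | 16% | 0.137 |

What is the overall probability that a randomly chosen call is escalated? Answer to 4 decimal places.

0.2383

Using total probability over the partition,
P(E) = P(E|T1)·P(T1) + P(E|T2)·P(T2) + P(E|T3)·P(T3) + P(E|T4)·P(T4) + P(E|T5)·P(T5) + P(E|T6)·P(T6)
      = 0.341·0.07 + 0.167·0.27 + 0.296·0.19 + 0.182·0.08 + 0.333·0.23 + 0.137·0.16
      = 0.02387 + 0.04509 + 0.05624 + 0.01456 + 0.07659 + 0.02192 = 0.23827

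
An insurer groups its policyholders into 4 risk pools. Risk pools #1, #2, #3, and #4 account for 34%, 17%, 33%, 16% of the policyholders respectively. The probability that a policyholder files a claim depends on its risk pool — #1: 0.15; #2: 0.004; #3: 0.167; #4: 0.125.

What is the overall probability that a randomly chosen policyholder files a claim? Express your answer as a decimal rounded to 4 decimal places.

P(C) ≈ 0.1268

P(C) = P(C|#1)·P(#1) + P(C|#2)·P(#2) + P(C|#3)·P(#3) + P(C|#4)·P(#4)
      = 0.15·0.34 + 0.004·0.17 + 0.167·0.33 + 0.125·0.16
      = 0.051 + 0.00068 + 0.05511 + 0.02 = 0.12679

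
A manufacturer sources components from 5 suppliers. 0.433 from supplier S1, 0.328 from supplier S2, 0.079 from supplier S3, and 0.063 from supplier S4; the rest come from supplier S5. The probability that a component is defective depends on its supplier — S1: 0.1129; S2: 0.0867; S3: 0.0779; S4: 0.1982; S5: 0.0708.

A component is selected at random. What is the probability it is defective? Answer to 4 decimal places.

P(S5) = 1 − (0.433 + 0.328 + 0.079 + 0.063) = 0.097.
P(D) = P(D|S1)·P(S1) + P(D|S2)·P(S2) + P(D|S3)·P(S3) + P(D|S4)·P(S4) + P(D|S5)·P(S5)
      = 0.1129·0.433 + 0.0867·0.328 + 0.0779·0.079 + 0.1982·0.063 + 0.0708·0.097
      = 0.0488857 + 0.0284376 + 0.0061541 + 0.0124866 + 0.0068676 = 0.1028316

P(D) ≈ 0.1028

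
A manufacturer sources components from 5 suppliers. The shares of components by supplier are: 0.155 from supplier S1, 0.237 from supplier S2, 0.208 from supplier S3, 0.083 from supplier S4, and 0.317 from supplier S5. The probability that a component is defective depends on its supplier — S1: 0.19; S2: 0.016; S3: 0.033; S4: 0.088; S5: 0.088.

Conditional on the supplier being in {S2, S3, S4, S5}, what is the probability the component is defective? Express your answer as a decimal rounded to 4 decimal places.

0.0543

Let S = {S2, S3, S4, S5}.
P(S) = 0.237 + 0.208 + 0.083 + 0.317 = 0.845.
P(D ∩ S) = 0.016·0.237 + 0.033·0.208 + 0.088·0.083 + 0.088·0.317 = 0.003792 + 0.006864 + 0.007304 + 0.027896 = 0.045856.
P(D | S) = 0.045856 / 0.845 = 0.054267…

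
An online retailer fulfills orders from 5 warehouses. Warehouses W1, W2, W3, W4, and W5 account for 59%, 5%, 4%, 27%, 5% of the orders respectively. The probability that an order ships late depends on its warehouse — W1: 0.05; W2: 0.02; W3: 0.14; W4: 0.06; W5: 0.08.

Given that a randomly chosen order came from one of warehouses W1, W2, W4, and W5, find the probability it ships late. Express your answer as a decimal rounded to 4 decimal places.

Let S = {W1, W2, W4, W5}.
P(S) = 0.59 + 0.05 + 0.27 + 0.05 = 0.96.
P(L ∩ S) = 0.05·0.59 + 0.02·0.05 + 0.06·0.27 + 0.08·0.05 = 0.0295 + 0.001 + 0.0162 + 0.004 = 0.0507.
P(L | S) = 0.0507 / 0.96 = 0.052813…

P(L|S) ≈ 0.0528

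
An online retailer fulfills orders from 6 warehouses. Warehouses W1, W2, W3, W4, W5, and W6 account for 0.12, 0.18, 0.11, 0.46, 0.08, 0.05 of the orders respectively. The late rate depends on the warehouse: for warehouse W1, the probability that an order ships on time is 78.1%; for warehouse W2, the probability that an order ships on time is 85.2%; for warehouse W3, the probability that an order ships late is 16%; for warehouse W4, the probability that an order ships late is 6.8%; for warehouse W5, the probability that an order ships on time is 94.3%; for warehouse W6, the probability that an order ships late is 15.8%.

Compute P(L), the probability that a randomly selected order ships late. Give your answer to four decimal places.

0.1143

P(L|W1) = 1 − 0.781 = 0.219.
P(L|W2) = 1 − 0.852 = 0.148.
P(L|W5) = 1 − 0.943 = 0.057.
P(L) = P(L|W1)·P(W1) + P(L|W2)·P(W2) + P(L|W3)·P(W3) + P(L|W4)·P(W4) + P(L|W5)·P(W5) + P(L|W6)·P(W6)
      = 0.219·0.12 + 0.148·0.18 + 0.16·0.11 + 0.068·0.46 + 0.057·0.08 + 0.158·0.05
      = 0.02628 + 0.02664 + 0.0176 + 0.03128 + 0.00456 + 0.0079 = 0.11426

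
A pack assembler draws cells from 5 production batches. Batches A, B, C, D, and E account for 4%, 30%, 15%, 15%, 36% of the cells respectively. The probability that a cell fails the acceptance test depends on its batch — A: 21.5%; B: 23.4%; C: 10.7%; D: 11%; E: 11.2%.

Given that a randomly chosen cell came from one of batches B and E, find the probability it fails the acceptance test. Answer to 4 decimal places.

P(F|S) ≈ 0.1675

Let S = {B, E}.
P(S) = 0.3 + 0.36 = 0.66.
P(F ∩ S) = 0.234·0.3 + 0.112·0.36 = 0.0702 + 0.04032 = 0.11052.
P(F | S) = 0.11052 / 0.66 = 0.167455…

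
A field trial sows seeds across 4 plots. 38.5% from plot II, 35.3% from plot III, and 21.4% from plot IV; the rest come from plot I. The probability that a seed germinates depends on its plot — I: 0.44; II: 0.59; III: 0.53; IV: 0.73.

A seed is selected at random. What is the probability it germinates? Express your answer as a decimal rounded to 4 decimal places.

P(G) ≈ 0.5916

P(I) = 1 − (0.385 + 0.353 + 0.214) = 0.048.
Summing over the partition,
P(G) = P(G|I)·P(I) + P(G|II)·P(II) + P(G|III)·P(III) + P(G|IV)·P(IV)
      = 0.44·0.048 + 0.59·0.385 + 0.53·0.353 + 0.73·0.214
      = 0.02112 + 0.22715 + 0.18709 + 0.15622 = 0.59158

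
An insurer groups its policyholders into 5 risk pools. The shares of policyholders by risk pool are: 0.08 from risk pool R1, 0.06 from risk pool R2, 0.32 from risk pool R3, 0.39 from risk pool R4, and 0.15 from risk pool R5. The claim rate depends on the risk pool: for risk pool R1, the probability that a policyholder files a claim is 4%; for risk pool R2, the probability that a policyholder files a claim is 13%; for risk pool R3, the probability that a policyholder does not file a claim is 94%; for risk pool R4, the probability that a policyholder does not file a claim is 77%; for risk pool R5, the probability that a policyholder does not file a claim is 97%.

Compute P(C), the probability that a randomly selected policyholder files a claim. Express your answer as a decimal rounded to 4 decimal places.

0.1244

P(C|R3) = 1 − 0.94 = 0.06.
P(C|R4) = 1 − 0.77 = 0.23.
P(C|R5) = 1 − 0.97 = 0.03.
P(C) = P(C|R1)·P(R1) + P(C|R2)·P(R2) + P(C|R3)·P(R3) + P(C|R4)·P(R4) + P(C|R5)·P(R5)
      = 0.04·0.08 + 0.13·0.06 + 0.06·0.32 + 0.23·0.39 + 0.03·0.15
      = 0.0032 + 0.0078 + 0.0192 + 0.0897 + 0.0045 = 0.1244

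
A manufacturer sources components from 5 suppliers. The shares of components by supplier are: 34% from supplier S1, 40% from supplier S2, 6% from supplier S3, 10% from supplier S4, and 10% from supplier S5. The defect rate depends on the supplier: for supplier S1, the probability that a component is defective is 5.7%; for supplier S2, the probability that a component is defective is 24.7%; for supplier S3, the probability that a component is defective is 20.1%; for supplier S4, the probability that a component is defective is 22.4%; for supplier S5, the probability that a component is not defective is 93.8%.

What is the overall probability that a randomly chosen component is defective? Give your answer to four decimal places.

P(D|S5) = 1 − 0.938 = 0.062.
Using total probability over the partition,
P(D) = P(D|S1)·P(S1) + P(D|S2)·P(S2) + P(D|S3)·P(S3) + P(D|S4)·P(S4) + P(D|S5)·P(S5)
      = 0.057·0.34 + 0.247·0.4 + 0.201·0.06 + 0.224·0.1 + 0.062·0.1
      = 0.01938 + 0.0988 + 0.01206 + 0.0224 + 0.0062 = 0.15884

P(D) ≈ 0.1588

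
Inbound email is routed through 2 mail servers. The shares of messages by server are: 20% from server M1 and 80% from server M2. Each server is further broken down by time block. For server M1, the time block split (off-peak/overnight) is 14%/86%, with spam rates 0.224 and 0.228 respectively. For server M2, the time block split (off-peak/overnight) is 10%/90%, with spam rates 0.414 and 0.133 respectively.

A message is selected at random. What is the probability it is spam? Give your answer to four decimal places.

P(S|M1) = 0.14·0.224 + 0.86·0.228 = 0.03136 + 0.19608 = 0.22744
P(S|M2) = 0.1·0.414 + 0.9·0.133 = 0.0414 + 0.1197 = 0.1611
Then overall,
P(S) = 0.2·0.22744 + 0.8·0.1611
      = 0.045488 + 0.12888 = 0.174368

P(S) ≈ 0.1744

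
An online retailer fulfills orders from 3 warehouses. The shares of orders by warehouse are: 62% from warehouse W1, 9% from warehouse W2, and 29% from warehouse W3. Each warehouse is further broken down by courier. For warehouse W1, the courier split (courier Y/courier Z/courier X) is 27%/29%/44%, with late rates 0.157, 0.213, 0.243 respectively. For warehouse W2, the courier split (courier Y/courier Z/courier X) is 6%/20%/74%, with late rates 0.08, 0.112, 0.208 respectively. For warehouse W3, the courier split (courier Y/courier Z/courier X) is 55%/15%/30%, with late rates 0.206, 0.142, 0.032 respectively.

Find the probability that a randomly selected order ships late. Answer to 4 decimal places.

P(L|W1) = 0.27·0.157 + 0.29·0.213 + 0.44·0.243 = 0.04239 + 0.06177 + 0.10692 = 0.21108
P(L|W2) = 0.06·0.08 + 0.2·0.112 + 0.74·0.208 = 0.0048 + 0.0224 + 0.15392 = 0.18112
P(L|W3) = 0.55·0.206 + 0.15·0.142 + 0.3·0.032 = 0.1133 + 0.0213 + 0.0096 = 0.1442
By total probability over the outer partition,
P(L) = 0.62·0.21108 + 0.09·0.18112 + 0.29·0.1442
      = 0.1308696 + 0.0163008 + 0.041818 = 0.1889884

0.1890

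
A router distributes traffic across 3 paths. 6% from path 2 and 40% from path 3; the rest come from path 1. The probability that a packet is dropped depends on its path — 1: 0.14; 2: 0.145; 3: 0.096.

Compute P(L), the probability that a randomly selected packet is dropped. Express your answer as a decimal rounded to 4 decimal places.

P(1) = 1 − (0.06 + 0.4) = 0.54.
P(L) = P(L|1)·P(1) + P(L|2)·P(2) + P(L|3)·P(3)
      = 0.14·0.54 + 0.145·0.06 + 0.096·0.4
      = 0.0756 + 0.0087 + 0.0384 = 0.1227

0.1227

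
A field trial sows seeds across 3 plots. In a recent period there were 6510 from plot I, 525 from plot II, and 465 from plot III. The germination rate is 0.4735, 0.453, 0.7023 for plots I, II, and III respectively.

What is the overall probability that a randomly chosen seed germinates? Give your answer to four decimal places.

P(G) ≈ 0.4863

Total: 6510 + 525 + 465 = 7500.
P(I) = 6510/7500 = 0.868. P(II) = 525/7500 = 0.07. P(III) = 465/7500 = 0.062.
P(G) = P(G|I)·P(I) + P(G|II)·P(II) + P(G|III)·P(III)
      = 0.4735·0.868 + 0.453·0.07 + 0.7023·0.062
      = 0.410998 + 0.03171 + 0.0435426 = 0.4862506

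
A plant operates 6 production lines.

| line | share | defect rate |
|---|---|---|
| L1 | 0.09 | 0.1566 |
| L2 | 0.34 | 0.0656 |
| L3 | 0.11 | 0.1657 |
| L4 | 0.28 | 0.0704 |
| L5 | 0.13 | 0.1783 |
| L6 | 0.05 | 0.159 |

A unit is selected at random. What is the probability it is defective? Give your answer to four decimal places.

P(D) ≈ 0.1055

P(D) = P(D|L1)·P(L1) + P(D|L2)·P(L2) + P(D|L3)·P(L3) + P(D|L4)·P(L4) + P(D|L5)·P(L5) + P(D|L6)·P(L6)
      = 0.1566·0.09 + 0.0656·0.34 + 0.1657·0.11 + 0.0704·0.28 + 0.1783·0.13 + 0.159·0.05
      = 0.014094 + 0.022304 + 0.018227 + 0.019712 + 0.023179 + 0.00795 = 0.105466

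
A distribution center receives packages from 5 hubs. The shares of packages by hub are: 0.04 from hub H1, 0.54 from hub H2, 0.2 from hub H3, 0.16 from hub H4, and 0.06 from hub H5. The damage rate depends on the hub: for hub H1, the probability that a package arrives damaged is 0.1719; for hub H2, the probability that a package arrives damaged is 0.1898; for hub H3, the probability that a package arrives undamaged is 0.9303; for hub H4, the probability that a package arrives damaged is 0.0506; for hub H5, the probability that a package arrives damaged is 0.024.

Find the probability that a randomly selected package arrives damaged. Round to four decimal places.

P(D) ≈ 0.1328

P(D|H3) = 1 − 0.9303 = 0.0697.
P(D) = P(D|H1)·P(H1) + P(D|H2)·P(H2) + P(D|H3)·P(H3) + P(D|H4)·P(H4) + P(D|H5)·P(H5)
      = 0.1719·0.04 + 0.1898·0.54 + 0.0697·0.2 + 0.0506·0.16 + 0.024·0.06
      = 0.006876 + 0.102492 + 0.01394 + 0.008096 + 0.00144 = 0.132844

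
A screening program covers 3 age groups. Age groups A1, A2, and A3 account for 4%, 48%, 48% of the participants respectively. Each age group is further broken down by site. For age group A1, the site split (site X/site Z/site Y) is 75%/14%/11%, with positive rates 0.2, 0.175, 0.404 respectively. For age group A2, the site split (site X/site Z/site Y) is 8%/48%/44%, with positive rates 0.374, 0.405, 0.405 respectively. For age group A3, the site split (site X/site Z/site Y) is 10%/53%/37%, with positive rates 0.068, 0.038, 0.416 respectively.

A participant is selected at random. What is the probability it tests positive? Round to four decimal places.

P(T|A1) = 0.75·0.2 + 0.14·0.175 + 0.11·0.404 = 0.15 + 0.0245 + 0.04444 = 0.21894
P(T|A2) = 0.08·0.374 + 0.48·0.405 + 0.44·0.405 = 0.02992 + 0.1944 + 0.1782 = 0.40252
P(T|A3) = 0.1·0.068 + 0.53·0.038 + 0.37·0.416 = 0.0068 + 0.02014 + 0.15392 = 0.18086
By total probability over the outer partition,
P(T) = 0.04·0.21894 + 0.48·0.40252 + 0.48·0.18086
      = 0.0087576 + 0.1932096 + 0.0868128 = 0.28878

P(T) ≈ 0.2888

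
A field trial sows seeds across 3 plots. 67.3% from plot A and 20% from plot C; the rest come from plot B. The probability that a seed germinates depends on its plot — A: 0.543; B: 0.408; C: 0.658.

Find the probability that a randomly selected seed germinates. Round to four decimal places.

P(B) = 1 − (0.673 + 0.2) = 0.127.
P(G) = P(G|A)·P(A) + P(G|B)·P(B) + P(G|C)·P(C)
      = 0.543·0.673 + 0.408·0.127 + 0.658·0.2
      = 0.365439 + 0.051816 + 0.1316 = 0.548855

0.5489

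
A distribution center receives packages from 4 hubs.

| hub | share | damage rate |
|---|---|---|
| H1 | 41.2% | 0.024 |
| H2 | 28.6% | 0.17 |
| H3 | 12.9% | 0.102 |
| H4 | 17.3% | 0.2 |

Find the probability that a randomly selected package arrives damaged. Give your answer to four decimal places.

P(D) = P(D|H1)·P(H1) + P(D|H2)·P(H2) + P(D|H3)·P(H3) + P(D|H4)·P(H4)
      = 0.024·0.412 + 0.17·0.286 + 0.102·0.129 + 0.2·0.173
      = 0.009888 + 0.04862 + 0.013158 + 0.0346 = 0.106266

P(D) ≈ 0.1063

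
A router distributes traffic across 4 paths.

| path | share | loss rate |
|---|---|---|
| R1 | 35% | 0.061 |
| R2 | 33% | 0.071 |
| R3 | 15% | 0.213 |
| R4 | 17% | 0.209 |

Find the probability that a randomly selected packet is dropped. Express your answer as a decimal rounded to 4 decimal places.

P(L) = P(L|R1)·P(R1) + P(L|R2)·P(R2) + P(L|R3)·P(R3) + P(L|R4)·P(R4)
      = 0.061·0.35 + 0.071·0.33 + 0.213·0.15 + 0.209·0.17
      = 0.02135 + 0.02343 + 0.03195 + 0.03553 = 0.11226

P(L) ≈ 0.1123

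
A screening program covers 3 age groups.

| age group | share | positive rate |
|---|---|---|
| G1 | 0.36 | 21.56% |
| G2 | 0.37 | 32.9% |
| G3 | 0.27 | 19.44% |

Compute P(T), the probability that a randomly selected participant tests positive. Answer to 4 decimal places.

P(T) = P(T|G1)·P(G1) + P(T|G2)·P(G2) + P(T|G3)·P(G3)
      = 0.2156·0.36 + 0.329·0.37 + 0.1944·0.27
      = 0.077616 + 0.12173 + 0.052488 = 0.251834

0.2518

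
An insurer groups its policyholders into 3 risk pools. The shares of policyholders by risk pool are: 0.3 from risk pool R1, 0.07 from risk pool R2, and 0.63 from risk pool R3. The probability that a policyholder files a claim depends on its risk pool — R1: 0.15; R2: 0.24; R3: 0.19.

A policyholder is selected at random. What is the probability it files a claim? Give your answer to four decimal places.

Summing over the partition,
P(C) = P(C|R1)·P(R1) + P(C|R2)·P(R2) + P(C|R3)·P(R3)
      = 0.15·0.3 + 0.24·0.07 + 0.19·0.63
      = 0.045 + 0.0168 + 0.1197 = 0.1815

0.1815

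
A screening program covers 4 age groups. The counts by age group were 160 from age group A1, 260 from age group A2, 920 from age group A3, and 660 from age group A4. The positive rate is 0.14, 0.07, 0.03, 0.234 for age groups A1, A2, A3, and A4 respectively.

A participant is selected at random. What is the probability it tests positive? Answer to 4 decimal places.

P(T) ≈ 0.1113

Total: 160 + 260 + 920 + 660 = 2000.
P(A1) = 160/2000 = 0.08. P(A2) = 260/2000 = 0.13. P(A3) = 920/2000 = 0.46. P(A4) = 660/2000 = 0.33.
Using total probability over the partition,
P(T) = P(T|A1)·P(A1) + P(T|A2)·P(A2) + P(T|A3)·P(A3) + P(T|A4)·P(A4)
      = 0.14·0.08 + 0.07·0.13 + 0.03·0.46 + 0.234·0.33
      = 0.0112 + 0.0091 + 0.0138 + 0.07722 = 0.11132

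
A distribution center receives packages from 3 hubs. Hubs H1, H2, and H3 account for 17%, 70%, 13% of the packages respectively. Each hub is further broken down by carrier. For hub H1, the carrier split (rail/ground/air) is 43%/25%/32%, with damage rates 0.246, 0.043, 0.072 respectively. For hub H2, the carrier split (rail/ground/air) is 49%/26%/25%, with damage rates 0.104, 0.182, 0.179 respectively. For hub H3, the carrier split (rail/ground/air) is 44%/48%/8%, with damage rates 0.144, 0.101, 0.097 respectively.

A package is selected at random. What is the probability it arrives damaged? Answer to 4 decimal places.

0.1394

P(D|H1) = 0.43·0.246 + 0.25·0.043 + 0.32·0.072 = 0.10578 + 0.01075 + 0.02304 = 0.13957
P(D|H2) = 0.49·0.104 + 0.26·0.182 + 0.25·0.179 = 0.05096 + 0.04732 + 0.04475 = 0.14303
P(D|H3) = 0.44·0.144 + 0.48·0.101 + 0.08·0.097 = 0.06336 + 0.04848 + 0.00776 = 0.1196
Then overall,
P(D) = 0.17·0.13957 + 0.7·0.14303 + 0.13·0.1196
      = 0.0237269 + 0.100121 + 0.015548 = 0.1393959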